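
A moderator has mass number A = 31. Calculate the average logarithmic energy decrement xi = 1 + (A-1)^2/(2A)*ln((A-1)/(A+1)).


xi = 1 + (A-1)^2/(2A) * ln((A-1)/(A+1))
xi = 1 + (31-1)^2/(2*31) * ln((31-1)/(31 +1))
xi = 0.063150

0.063150


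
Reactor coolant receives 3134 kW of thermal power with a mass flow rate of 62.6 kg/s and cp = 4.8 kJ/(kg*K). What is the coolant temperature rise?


dT = Q / (m_dot * cp)
dT = 3134 / (62.6 * 4.8)
dT = 10.430 C

10.430


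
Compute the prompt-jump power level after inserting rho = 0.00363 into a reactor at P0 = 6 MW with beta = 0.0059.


P1/P0 = beta / (beta - rho)
P1/P0 = 0.0059 / (0.0059 - 0.00363) = 2.599119
P1 = 6 * 2.599119 = 15.595 MW

15.595


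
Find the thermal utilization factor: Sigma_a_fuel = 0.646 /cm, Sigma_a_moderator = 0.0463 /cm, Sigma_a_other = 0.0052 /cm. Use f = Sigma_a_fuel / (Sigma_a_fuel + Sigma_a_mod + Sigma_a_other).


f = Sigma_a_fuel / (Sigma_a_fuel + Sigma_a_mod + Sigma_a_other)
f = 0.646 / (0.646 + 0.0463 + 0.0052)
f = 0.92616

0.92616


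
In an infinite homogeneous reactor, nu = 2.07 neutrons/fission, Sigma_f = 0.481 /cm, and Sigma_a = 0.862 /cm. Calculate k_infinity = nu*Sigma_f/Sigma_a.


k_inf = nu * Sigma_f / Sigma_a
k_inf = 2.07 * 0.481 / 0.862
k_inf = 1.1551

1.1551


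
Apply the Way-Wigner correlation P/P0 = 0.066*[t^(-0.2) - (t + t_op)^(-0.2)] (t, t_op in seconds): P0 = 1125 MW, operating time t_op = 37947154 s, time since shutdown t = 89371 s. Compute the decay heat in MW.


P/P0 = 0.066 * [t^(-0.2) - (t + t_op)^(-0.2)]
P/P0 = 0.066 * [89371^(-0.2) - (89371 + 37947154)^(-0.2)]
P/P0 = 0.066 * [0.1022729 - 0.03047613] = 0.004738587
P = 1125 * 0.004738587 = 5.3309 MW

5.3309


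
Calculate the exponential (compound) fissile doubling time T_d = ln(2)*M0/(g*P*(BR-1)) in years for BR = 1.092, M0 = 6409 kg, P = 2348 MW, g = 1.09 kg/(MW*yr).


Breeding gain G = BR - 1 = 1.092 - 1 = 0.092
Fissile production rate = g * P * G = 1.09 * 2348 * 0.092 = 235.45744 kg/yr
T_d = ln(2) * M0 / (g * P * G)
T_d = ln(2) * 6409 / 235.45744 = 18.867 yr

18.867


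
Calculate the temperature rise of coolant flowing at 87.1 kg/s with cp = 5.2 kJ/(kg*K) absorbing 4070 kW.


dT = Q / (m_dot * cp)
dT = 4070 / (87.1 * 5.2)
dT = 8.9861 C

8.9861


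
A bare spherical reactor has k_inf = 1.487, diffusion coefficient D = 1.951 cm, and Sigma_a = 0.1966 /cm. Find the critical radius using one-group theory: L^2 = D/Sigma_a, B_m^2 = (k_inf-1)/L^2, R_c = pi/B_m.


L^2 = D / Sigma_a = 1.951 / 0.1966 = 9.923703 cm^2
B_m^2 = (k_inf - 1) / L^2 = (1.487 - 1) / 9.923703 = 0.04907442 /cm^2
For a bare sphere: B_g = pi/R, so R_c = pi / sqrt(B_m^2)
R_c = pi / sqrt(0.04907442) = 14.182 cm

14.182


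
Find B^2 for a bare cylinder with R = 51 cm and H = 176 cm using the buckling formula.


B^2 = (2.405/R)^2 + (pi/H)^2
B^2 = (2.405/51)^2 + (pi/176)^2
B^2 = 0.0025424 /cm^2

0.0025424


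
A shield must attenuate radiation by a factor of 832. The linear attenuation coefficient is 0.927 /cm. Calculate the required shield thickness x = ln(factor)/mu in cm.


x = ln(factor) / mu
x = ln(832) / 0.927
x = 7.2533 cm

7.2533


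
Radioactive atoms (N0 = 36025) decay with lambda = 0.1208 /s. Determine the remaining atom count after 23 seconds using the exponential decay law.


N = N0 * exp(-lambda * t)
N = 36025 * exp(-0.1208 * 23)
N = 2238.5

2238.5


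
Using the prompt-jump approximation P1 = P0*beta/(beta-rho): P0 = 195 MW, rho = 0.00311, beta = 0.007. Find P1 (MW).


P1/P0 = beta / (beta - rho)
P1/P0 = 0.007 / (0.007 - 0.00311) = 1.799486
P1 = 195 * 1.799486 = 350.90 MW

350.90


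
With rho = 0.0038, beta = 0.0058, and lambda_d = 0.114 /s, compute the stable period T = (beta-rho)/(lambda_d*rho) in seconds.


T = (beta - rho) / (lambda_d * rho)
T = (0.0058 - 0.0038) / (0.114 * 0.0038)
T = 4.6168 s

4.6168


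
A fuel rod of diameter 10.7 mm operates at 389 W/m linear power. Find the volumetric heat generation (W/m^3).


r = D / 2 / 1000 = 10.7 / 2 / 1000 = 0.00535 m
q''' = q' / (pi * r^2)
q''' = 389 / (pi * 0.00535^2)
q''' = 4.3261e+06 W/m^3

4.3261e+06


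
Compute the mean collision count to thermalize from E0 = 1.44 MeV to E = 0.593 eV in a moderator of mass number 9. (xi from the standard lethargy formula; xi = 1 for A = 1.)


xi = 1 + (A-1)^2/(2A)*ln((A-1)/(A+1)) = 0.2066007 (for A = 9)
n = ln(E0/E) / xi
n = ln(1.44e6 / 0.593) / 0.2066007
n = ln(2.428331e+06) / 0.2066007 = 71.165

71.165


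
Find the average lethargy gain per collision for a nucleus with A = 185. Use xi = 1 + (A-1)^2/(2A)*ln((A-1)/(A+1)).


xi = 1 + (A-1)^2/(2A) * ln((A-1)/(A+1))
xi = 1 + (185-1)^2/(2*185) * ln((185-1)/(185 +1))
xi = 0.010772

0.010772


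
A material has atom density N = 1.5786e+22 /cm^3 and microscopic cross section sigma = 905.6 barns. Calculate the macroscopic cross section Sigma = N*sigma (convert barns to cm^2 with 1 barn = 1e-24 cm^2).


Sigma = N * sigma_barns * 1e-24
Sigma = 1.5786e+22 * 905.6 * 1e-24
Sigma = 14.296 /cm

14.296


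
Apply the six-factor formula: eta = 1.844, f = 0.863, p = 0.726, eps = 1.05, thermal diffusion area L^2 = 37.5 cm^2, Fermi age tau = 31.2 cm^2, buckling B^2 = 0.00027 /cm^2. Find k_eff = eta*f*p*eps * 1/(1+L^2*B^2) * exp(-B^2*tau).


k_inf = eta*f*p*eps = 1.844*0.863*0.726*1.05 = 1.213103
P_TNL = 1/(1 + L^2*B^2) = 1/(1 + 37.5*0.00027) = 0.9899765
P_FNL = exp(-B^2*tau) = exp(-0.00027*31.2) = 0.9916114
k_eff = k_inf * P_TNL * P_FNL = 1.213103 * 0.9899765 * 0.9916114
k_eff = 1.1909

1.1909


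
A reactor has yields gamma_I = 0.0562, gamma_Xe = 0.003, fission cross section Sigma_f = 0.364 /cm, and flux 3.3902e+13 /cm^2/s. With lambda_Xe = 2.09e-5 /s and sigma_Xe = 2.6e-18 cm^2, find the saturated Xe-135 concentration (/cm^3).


Xe_eq = (gamma_I + gamma_Xe) * Sigma_f * phi / (lambda_Xe + sigma_Xe * phi)
Numerator = (0.0562 + 0.003) * 0.364 * 3.3902e+13 = 7.305474e+11
Denominator = 2.09e-5 + 2.6e-18 * 3.3902e+13 = 1.090452e-04
Xe_eq = 7.305474e+11 / 1.090452e-04 = 6.6995e+15 /cm^3

6.6995e+15


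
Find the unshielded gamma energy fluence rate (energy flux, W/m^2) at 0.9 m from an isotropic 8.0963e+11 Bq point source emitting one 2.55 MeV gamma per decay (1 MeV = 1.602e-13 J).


psi = A * E * 1.602e-13 / (4*pi*r^2)
psi = 8.0963e+11 * 2.55 * 1.602e-13 / (4*pi*0.9^2)
psi = 0.032493 W/m^2

0.032493


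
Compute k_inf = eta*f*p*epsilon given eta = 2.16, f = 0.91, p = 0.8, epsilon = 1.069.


k_inf = eta * f * p * epsilon
k_inf = 2.16 * 0.91 * 0.8 * 1.069
k_inf = 1.6810

1.6810


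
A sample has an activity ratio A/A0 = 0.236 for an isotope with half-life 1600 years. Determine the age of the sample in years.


lambda = ln(2) / t_half = ln(2) / 1600 = 4.332170e-04 /yr
t = -ln(A/A0) / lambda
t = -ln(0.236) / 4.332170e-04
t = 3333.0 yr

3333.0


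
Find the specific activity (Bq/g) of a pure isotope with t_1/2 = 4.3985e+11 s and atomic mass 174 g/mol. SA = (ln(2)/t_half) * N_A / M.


lambda = ln(2) / t_half = ln(2) / 4.3985e+11 = 1.575872e-12 /s
SA = lambda * N_A / M
SA = 1.575872e-12 * 6.022e23 / 174
SA = 5.4540e+09 Bq/g

5.4540e+09


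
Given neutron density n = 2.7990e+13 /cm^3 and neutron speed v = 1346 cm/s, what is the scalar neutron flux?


phi = n * v
phi = 2.7990e+13 * 1346
phi = 3.7675e+16 /cm^2/s

3.7675e+16


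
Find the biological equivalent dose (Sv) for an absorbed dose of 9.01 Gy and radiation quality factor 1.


H = D * Q
H = 9.01 * 1
H = 9.0100 Sv

9.0100


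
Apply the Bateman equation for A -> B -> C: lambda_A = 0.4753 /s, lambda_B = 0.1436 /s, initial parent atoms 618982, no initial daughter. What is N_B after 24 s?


N_B(t) = lambda_A * N_A0 / (lambda_B - lambda_A) * [exp(-lambda_A*t) - exp(-lambda_B*t)]
exp(-0.4753*24) = 1.111517e-05; exp(-0.1436*24) = 0.03186013
N_B = 0.4753 * 618982 / (0.1436 - 0.4753) * (1.111517e-05 - 0.03186013)
N_B = 28249

28249


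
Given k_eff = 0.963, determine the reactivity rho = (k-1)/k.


rho = (k_eff - 1) / k_eff
rho = (0.963 - 1) / 0.963
rho = -0.038422

-0.038422


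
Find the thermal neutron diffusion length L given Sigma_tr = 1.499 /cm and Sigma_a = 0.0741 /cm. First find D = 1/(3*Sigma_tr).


D = 1 / (3 * Sigma_tr) = 1 / (3 * 1.499) = 0.2223705 cm
L = sqrt(D / Sigma_a)
L = sqrt(0.2223705 / 0.0741)
L = 1.7323 cm

1.7323


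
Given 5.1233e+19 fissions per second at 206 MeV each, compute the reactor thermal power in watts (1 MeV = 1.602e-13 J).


P = fission_rate * E_MeV * 1.602e-13
P = 5.1233e+19 * 206 * 1.602e-13
P = 1.6908e+09 W

1.6908e+09


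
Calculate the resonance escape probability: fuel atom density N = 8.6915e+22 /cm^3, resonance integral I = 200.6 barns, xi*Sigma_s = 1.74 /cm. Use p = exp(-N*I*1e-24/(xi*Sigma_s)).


p = exp(-N * I * 1e-24 / (xi*Sigma_s))
p = exp(-8.6915e+22 * 200.6 * 1e-24 / 1.74)
p = 4.4492e-05

4.4492e-05


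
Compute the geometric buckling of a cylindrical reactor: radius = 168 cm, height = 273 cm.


B^2 = (2.405/R)^2 + (pi/H)^2
B^2 = (2.405/168)^2 + (pi/273)^2
B^2 = 3.3736e-04 /cm^2

3.3736e-04


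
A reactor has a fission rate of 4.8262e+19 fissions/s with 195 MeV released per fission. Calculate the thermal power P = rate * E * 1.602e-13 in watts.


P = fission_rate * E_MeV * 1.602e-13
P = 4.8262e+19 * 195 * 1.602e-13
P = 1.5077e+09 W

1.5077e+09


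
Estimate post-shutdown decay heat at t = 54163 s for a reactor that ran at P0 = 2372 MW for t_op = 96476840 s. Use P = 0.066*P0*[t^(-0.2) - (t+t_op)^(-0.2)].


P/P0 = 0.066 * [t^(-0.2) - (t + t_op)^(-0.2)]
P/P0 = 0.066 * [54163^(-0.2) - (54163 + 96476840)^(-0.2)]
P/P0 = 0.066 * [0.1130471 - 0.02529686] = 0.005791516
P = 2372 * 0.005791516 = 13.737 MW

13.737


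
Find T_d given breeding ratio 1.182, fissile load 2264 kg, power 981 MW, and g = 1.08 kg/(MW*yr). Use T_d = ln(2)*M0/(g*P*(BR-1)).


Breeding gain G = BR - 1 = 1.182 - 1 = 0.182
Fissile production rate = g * P * G = 1.08 * 981 * 0.182 = 192.82536 kg/yr
T_d = ln(2) * M0 / (g * P * G)
T_d = ln(2) * 2264 / 192.82536 = 8.1384 yr

8.1384


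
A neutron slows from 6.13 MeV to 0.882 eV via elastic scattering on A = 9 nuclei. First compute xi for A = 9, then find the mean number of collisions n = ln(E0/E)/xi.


xi = 1 + (A-1)^2/(2A)*ln((A-1)/(A+1)) = 0.2066007 (for A = 9)
n = ln(E0/E) / xi
n = ln(6.13e6 / 0.882) / 0.2066007
n = ln(6.950113e+06) / 0.2066007 = 76.255

76.255


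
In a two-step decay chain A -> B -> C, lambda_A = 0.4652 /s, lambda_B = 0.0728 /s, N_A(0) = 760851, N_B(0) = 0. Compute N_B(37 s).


N_B(t) = lambda_A * N_A0 / (lambda_B - lambda_A) * [exp(-lambda_A*t) - exp(-lambda_B*t)]
exp(-0.4652*37) = 3.347724e-08; exp(-0.0728*37) = 0.06763701
N_B = 0.4652 * 760851 / (0.0728 - 0.4652) * (3.347724e-08 - 0.06763701)
N_B = 61009

61009


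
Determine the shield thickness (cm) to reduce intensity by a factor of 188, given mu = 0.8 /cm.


x = ln(factor) / mu
x = ln(188) / 0.8
x = 6.5456 cm

6.5456


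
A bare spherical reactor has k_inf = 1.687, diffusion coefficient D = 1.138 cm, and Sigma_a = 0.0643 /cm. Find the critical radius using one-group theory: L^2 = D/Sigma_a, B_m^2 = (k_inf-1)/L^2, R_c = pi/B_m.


L^2 = D / Sigma_a = 1.138 / 0.0643 = 17.69829 cm^2
B_m^2 = (k_inf - 1) / L^2 = (1.687 - 1) / 17.69829 = 0.03881731 /cm^2
For a bare sphere: B_g = pi/R, so R_c = pi / sqrt(B_m^2)
R_c = pi / sqrt(0.03881731) = 15.945 cm

15.945


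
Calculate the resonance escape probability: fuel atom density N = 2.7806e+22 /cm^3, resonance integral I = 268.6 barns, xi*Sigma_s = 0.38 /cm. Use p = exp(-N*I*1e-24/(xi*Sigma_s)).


p = exp(-N * I * 1e-24 / (xi*Sigma_s))
p = exp(-2.7806e+22 * 268.6 * 1e-24 / 0.38)
p = 2.9119e-09

2.9119e-09


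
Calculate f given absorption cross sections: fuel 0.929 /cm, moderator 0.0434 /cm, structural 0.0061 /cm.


f = Sigma_a_fuel / (Sigma_a_fuel + Sigma_a_mod + Sigma_a_other)
f = 0.929 / (0.929 + 0.0434 + 0.0061)
f = 0.94941

0.94941


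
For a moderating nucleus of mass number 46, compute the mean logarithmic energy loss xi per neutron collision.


xi = 1 + (A-1)^2/(2A) * ln((A-1)/(A+1))
xi = 1 + (46-1)^2/(2*46) * ln((46-1)/(46 +1))
xi = 0.042855

0.042855


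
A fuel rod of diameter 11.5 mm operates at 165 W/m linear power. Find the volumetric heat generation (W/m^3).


r = D / 2 / 1000 = 11.5 / 2 / 1000 = 0.00575 m
q''' = q' / (pi * r^2)
q''' = 165 / (pi * 0.00575^2)
q''' = 1.5885e+06 W/m^3

1.5885e+06


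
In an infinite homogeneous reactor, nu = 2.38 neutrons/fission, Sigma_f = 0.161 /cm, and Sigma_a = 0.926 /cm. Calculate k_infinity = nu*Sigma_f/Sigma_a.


k_inf = nu * Sigma_f / Sigma_a
k_inf = 2.38 * 0.161 / 0.926
k_inf = 0.41380

0.41380


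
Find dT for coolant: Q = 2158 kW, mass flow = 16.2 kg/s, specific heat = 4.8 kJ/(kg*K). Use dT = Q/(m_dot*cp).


dT = Q / (m_dot * cp)
dT = 2158 / (16.2 * 4.8)
dT = 27.752 C

27.752


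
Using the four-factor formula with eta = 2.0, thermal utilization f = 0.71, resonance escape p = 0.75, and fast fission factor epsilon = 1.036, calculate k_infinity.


k_inf = eta * f * p * epsilon
k_inf = 2.0 * 0.71 * 0.75 * 1.036
k_inf = 1.1033

1.1033


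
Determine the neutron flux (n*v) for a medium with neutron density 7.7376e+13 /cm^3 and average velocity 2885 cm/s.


phi = n * v
phi = 7.7376e+13 * 2885
phi = 2.2323e+17 /cm^2/s

2.2323e+17


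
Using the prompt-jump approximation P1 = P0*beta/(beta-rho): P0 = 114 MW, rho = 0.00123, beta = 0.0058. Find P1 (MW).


P1/P0 = beta / (beta - rho)
P1/P0 = 0.0058 / (0.0058 - 0.00123) = 1.269147
P1 = 114 * 1.269147 = 144.68 MW

144.68


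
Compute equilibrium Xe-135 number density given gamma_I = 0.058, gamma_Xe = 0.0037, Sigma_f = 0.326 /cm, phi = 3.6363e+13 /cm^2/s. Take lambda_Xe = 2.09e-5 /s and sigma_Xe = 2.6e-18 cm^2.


Xe_eq = (gamma_I + gamma_Xe) * Sigma_f * phi / (lambda_Xe + sigma_Xe * phi)
Numerator = (0.058 + 0.0037) * 0.326 * 3.6363e+13 = 7.314127e+11
Denominator = 2.09e-5 + 2.6e-18 * 3.6363e+13 = 1.154438e-04
Xe_eq = 7.314127e+11 / 1.154438e-04 = 6.3357e+15 /cm^3

6.3357e+15


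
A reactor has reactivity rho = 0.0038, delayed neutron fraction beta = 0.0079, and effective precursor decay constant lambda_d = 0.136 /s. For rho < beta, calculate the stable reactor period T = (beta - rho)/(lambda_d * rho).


T = (beta - rho) / (lambda_d * rho)
T = (0.0079 - 0.0038) / (0.136 * 0.0038)
T = 7.9334 s

7.9334


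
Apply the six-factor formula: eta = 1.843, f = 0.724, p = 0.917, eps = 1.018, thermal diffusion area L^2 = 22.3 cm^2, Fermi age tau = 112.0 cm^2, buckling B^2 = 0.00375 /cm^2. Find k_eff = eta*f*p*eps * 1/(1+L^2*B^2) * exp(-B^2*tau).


k_inf = eta*f*p*eps = 1.843*0.724*0.917*1.018 = 1.245607
P_TNL = 1/(1 + L^2*B^2) = 1/(1 + 22.3*0.00375) = 0.9228285
P_FNL = exp(-B^2*tau) = exp(-0.00375*112.0) = 0.6570468
k_eff = k_inf * P_TNL * P_FNL = 1.245607 * 0.9228285 * 0.6570468
k_eff = 0.75526

0.75526


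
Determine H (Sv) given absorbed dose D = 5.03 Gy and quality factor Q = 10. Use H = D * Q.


H = D * Q
H = 5.03 * 10
H = 50.300 Sv

50.300


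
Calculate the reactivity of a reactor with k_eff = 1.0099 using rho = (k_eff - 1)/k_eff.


rho = (k_eff - 1) / k_eff
rho = (1.0099 - 1) / 1.0099
rho = 0.0098030

0.0098030


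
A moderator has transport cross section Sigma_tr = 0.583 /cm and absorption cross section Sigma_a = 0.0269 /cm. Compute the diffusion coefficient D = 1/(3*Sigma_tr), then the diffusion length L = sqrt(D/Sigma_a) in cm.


D = 1 / (3 * Sigma_tr) = 1 / (3 * 0.583) = 0.5717553 cm
L = sqrt(D / Sigma_a)
L = sqrt(0.5717553 / 0.0269)
L = 4.6103 cm

4.6103


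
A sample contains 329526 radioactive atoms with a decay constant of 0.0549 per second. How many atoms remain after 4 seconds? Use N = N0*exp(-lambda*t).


N = N0 * exp(-lambda * t)
N = 329526 * exp(-0.0549 * 4)
N = 264557

264557


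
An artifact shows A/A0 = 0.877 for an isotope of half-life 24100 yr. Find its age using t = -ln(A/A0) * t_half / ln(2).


lambda = ln(2) / t_half = ln(2) / 24100 = 2.876129e-05 /yr
t = -ln(A/A0) / lambda
t = -ln(0.877) / 2.876129e-05
t = 4563.4 yr

4563.4


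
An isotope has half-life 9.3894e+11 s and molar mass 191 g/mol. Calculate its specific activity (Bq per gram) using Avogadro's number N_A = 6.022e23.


lambda = ln(2) / t_half = ln(2) / 9.3894e+11 = 7.382231e-13 /s
SA = lambda * N_A / M
SA = 7.382231e-13 * 6.022e23 / 191
SA = 2.3275e+09 Bq/g

2.3275e+09


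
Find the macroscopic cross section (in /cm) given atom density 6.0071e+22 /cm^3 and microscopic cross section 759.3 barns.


Sigma = N * sigma_barns * 1e-24
Sigma = 6.0071e+22 * 759.3 * 1e-24
Sigma = 45.612 /cm

45.612


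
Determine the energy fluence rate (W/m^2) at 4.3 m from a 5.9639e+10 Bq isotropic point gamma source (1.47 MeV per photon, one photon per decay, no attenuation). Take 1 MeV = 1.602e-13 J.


psi = A * E * 1.602e-13 / (4*pi*r^2)
psi = 5.9639e+10 * 1.47 * 1.602e-13 / (4*pi*4.3^2)
psi = 6.0445e-05 W/m^2

6.0445e-05


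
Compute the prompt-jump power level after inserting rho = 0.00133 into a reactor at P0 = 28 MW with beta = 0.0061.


P1/P0 = beta / (beta - rho)
P1/P0 = 0.0061 / (0.0061 - 0.00133) = 1.278826
P1 = 28 * 1.278826 = 35.807 MW

35.807


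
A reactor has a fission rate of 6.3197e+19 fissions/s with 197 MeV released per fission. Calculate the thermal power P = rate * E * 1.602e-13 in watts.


P = fission_rate * E_MeV * 1.602e-13
P = 6.3197e+19 * 197 * 1.602e-13
P = 1.9945e+09 W

1.9945e+09


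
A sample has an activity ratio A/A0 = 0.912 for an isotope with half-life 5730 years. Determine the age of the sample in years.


lambda = ln(2) / t_half = ln(2) / 5730 = 1.209681e-04 /yr
t = -ln(A/A0) / lambda
t = -ln(0.912) / 1.209681e-04
t = 761.48 yr

761.48


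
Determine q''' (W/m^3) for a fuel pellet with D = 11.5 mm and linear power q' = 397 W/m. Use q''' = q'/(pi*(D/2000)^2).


r = D / 2 / 1000 = 11.5 / 2 / 1000 = 0.00575 m
q''' = q' / (pi * r^2)
q''' = 397 / (pi * 0.00575^2)
q''' = 3.8221e+06 W/m^3

3.8221e+06


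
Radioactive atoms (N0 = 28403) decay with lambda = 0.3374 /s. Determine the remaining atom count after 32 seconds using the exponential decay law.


N = N0 * exp(-lambda * t)
N = 28403 * exp(-0.3374 * 32)
N = 0.58126

0.58126


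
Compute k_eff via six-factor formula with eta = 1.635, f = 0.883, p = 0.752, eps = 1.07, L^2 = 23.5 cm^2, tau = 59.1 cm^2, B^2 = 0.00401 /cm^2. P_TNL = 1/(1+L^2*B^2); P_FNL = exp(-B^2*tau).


k_inf = eta*f*p*eps = 1.635*0.883*0.752*1.07 = 1.161663
P_TNL = 1/(1 + L^2*B^2) = 1/(1 + 23.5*0.00401) = 0.9138805
P_FNL = exp(-B^2*tau) = exp(-0.00401*59.1) = 0.7889984
k_eff = k_inf * P_TNL * P_FNL = 1.161663 * 0.9138805 * 0.7889984
k_eff = 0.83762

0.83762


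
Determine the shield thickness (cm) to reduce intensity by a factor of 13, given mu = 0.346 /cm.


x = ln(factor) / mu
x = ln(13) / 0.346
x = 7.4131 cm

7.4131


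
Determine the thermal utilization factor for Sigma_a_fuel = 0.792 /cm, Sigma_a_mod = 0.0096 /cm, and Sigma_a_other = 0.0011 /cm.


f = Sigma_a_fuel / (Sigma_a_fuel + Sigma_a_mod + Sigma_a_other)
f = 0.792 / (0.792 + 0.0096 + 0.0011)
f = 0.98667

0.98667


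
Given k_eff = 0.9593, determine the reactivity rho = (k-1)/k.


rho = (k_eff - 1) / k_eff
rho = (0.9593 - 1) / 0.9593
rho = -0.042427

-0.042427


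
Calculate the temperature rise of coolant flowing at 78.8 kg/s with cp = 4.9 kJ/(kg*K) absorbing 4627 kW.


dT = Q / (m_dot * cp)
dT = 4627 / (78.8 * 4.9)
dT = 11.983 C

11.983


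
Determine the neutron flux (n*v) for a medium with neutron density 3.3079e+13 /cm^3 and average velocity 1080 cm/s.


phi = n * v
phi = 3.3079e+13 * 1080
phi = 3.5725e+16 /cm^2/s

3.5725e+16


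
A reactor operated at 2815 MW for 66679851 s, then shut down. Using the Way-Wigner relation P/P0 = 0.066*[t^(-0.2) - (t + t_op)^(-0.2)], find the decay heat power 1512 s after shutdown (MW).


P/P0 = 0.066 * [t^(-0.2) - (t + t_op)^(-0.2)]
P/P0 = 0.066 * [1512^(-0.2) - (1512 + 66679851)^(-0.2)]
P/P0 = 0.066 * [0.2312542 - 0.02723950] = 0.01346497
P = 2815 * 0.01346497 = 37.904 MW

37.904


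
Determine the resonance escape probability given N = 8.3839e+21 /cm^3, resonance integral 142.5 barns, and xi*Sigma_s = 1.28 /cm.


p = exp(-N * I * 1e-24 / (xi*Sigma_s))
p = exp(-8.3839e+21 * 142.5 * 1e-24 / 1.28)
p = 0.39323

0.39323


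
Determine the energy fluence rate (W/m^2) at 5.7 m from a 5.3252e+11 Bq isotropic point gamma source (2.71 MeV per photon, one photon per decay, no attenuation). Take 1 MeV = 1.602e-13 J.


psi = A * E * 1.602e-13 / (4*pi*r^2)
psi = 5.3252e+11 * 2.71 * 1.602e-13 / (4*pi*5.7^2)
psi = 5.6625e-04 W/m^2

5.6625e-04


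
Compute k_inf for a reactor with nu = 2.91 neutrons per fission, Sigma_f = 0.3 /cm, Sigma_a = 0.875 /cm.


k_inf = nu * Sigma_f / Sigma_a
k_inf = 2.91 * 0.3 / 0.875
k_inf = 0.99771

0.99771


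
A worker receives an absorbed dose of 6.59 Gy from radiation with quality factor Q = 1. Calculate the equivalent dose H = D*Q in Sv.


H = D * Q
H = 6.59 * 1
H = 6.5900 Sv

6.5900


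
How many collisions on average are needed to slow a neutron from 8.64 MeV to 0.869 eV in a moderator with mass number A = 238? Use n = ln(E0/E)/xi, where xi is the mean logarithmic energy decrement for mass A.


xi = 1 + (A-1)^2/(2A)*ln((A-1)/(A+1)) = 0.008379872 (for A = 238)
n = ln(E0/E) / xi
n = ln(8.64e6 / 0.869) / 0.008379872
n = ln(9.942463e+06) / 0.008379872 = 1922.7

1922.7


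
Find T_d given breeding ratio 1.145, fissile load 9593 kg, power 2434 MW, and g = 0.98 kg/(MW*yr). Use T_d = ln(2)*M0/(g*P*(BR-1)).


Breeding gain G = BR - 1 = 1.145 - 1 = 0.145
Fissile production rate = g * P * G = 0.98 * 2434 * 0.145 = 345.8714 kg/yr
T_d = ln(2) * M0 / (g * P * G)
T_d = ln(2) * 9593 / 345.8714 = 19.225 yr

19.225


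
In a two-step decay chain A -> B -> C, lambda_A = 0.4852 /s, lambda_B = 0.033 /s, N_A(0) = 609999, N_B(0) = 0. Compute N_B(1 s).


N_B(t) = lambda_A * N_A0 / (lambda_B - lambda_A) * [exp(-lambda_A*t) - exp(-lambda_B*t)]
exp(-0.4852*1) = 0.6155741; exp(-0.033*1) = 0.9675386
N_B = 0.4852 * 609999 / (0.033 - 0.4852) * (0.6155741 - 0.9675386)
N_B = 230366

230366


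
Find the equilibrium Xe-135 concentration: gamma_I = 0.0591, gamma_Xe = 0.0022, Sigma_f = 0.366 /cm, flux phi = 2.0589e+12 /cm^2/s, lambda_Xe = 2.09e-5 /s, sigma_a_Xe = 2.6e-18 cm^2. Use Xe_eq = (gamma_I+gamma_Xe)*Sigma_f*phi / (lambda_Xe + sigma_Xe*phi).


Xe_eq = (gamma_I + gamma_Xe) * Sigma_f * phi / (lambda_Xe + sigma_Xe * phi)
Numerator = (0.0591 + 0.0022) * 0.366 * 2.0589e+12 = 4.619307e+10
Denominator = 2.09e-5 + 2.6e-18 * 2.0589e+12 = 2.625314e-05
Xe_eq = 4.619307e+10 / 2.625314e-05 = 1.7595e+15 /cm^3

1.7595e+15


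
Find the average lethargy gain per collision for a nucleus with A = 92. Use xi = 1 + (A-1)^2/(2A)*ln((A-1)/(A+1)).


xi = 1 + (A-1)^2/(2A) * ln((A-1)/(A+1))
xi = 1 + (92-1)^2/(2*92) * ln((92-1)/(92 +1))
xi = 0.021582

0.021582


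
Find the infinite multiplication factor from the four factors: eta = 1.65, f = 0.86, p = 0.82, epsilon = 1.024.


k_inf = eta * f * p * epsilon
k_inf = 1.65 * 0.86 * 0.82 * 1.024
k_inf = 1.1915

1.1915


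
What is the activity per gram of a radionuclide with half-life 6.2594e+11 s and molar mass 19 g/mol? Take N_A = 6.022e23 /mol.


lambda = ln(2) / t_half = ln(2) / 6.2594e+11 = 1.107370e-12 /s
SA = lambda * N_A / M
SA = 1.107370e-12 * 6.022e23 / 19
SA = 3.5098e+10 Bq/g

3.5098e+10


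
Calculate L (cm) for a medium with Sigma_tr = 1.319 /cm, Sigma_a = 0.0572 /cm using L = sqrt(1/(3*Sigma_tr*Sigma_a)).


D = 1 / (3 * Sigma_tr) = 1 / (3 * 1.319) = 0.2527167 cm
L = sqrt(D / Sigma_a)
L = sqrt(0.2527167 / 0.0572)
L = 2.1019 cm

2.1019


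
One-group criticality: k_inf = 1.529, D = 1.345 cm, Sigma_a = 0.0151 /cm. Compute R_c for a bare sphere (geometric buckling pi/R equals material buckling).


L^2 = D / Sigma_a = 1.345 / 0.0151 = 89.07285 cm^2
B_m^2 = (k_inf - 1) / L^2 = (1.529 - 1) / 89.07285 = 0.005938959 /cm^2
For a bare sphere: B_g = pi/R, so R_c = pi / sqrt(B_m^2)
R_c = pi / sqrt(0.005938959) = 40.766 cm

40.766


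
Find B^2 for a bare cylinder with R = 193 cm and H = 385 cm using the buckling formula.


B^2 = (2.405/R)^2 + (pi/H)^2
B^2 = (2.405/193)^2 + (pi/385)^2
B^2 = 2.2187e-04 /cm^2

2.2187e-04


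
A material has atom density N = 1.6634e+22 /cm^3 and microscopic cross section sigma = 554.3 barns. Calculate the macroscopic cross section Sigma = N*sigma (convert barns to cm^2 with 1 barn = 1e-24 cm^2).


Sigma = N * sigma_barns * 1e-24
Sigma = 1.6634e+22 * 554.3 * 1e-24
Sigma = 9.2202 /cm

9.2202


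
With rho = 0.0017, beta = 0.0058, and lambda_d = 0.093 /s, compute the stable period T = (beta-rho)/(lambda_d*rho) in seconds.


T = (beta - rho) / (lambda_d * rho)
T = (0.0058 - 0.0017) / (0.093 * 0.0017)
T = 25.933 s

25.933


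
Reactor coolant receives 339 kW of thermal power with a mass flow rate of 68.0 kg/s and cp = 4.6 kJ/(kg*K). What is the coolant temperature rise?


dT = Q / (m_dot * cp)
dT = 339 / (68.0 * 4.6)
dT = 1.0838 C

1.0838


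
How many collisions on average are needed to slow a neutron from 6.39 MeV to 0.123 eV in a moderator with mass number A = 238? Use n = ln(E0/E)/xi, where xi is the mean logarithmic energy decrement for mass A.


xi = 1 + (A-1)^2/(2A)*ln((A-1)/(A+1)) = 0.008379872 (for A = 238)
n = ln(E0/E) / xi
n = ln(6.39e6 / 0.123) / 0.008379872
n = ln(5.195122e+07) / 0.008379872 = 2120.1

2120.1


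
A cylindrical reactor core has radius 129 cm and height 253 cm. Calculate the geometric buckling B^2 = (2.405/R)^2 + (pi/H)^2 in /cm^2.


B^2 = (2.405/R)^2 + (pi/H)^2
B^2 = (2.405/129)^2 + (pi/253)^2
B^2 = 5.0177e-04 /cm^2

5.0177e-04


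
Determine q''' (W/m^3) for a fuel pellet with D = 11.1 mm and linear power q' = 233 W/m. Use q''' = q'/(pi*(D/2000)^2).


r = D / 2 / 1000 = 11.1 / 2 / 1000 = 0.00555 m
q''' = q' / (pi * r^2)
q''' = 233 / (pi * 0.00555^2)
q''' = 2.4078e+06 W/m^3

2.4078e+06


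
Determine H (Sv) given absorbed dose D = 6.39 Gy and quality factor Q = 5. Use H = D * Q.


H = D * Q
H = 6.39 * 5
H = 31.950 Sv

31.950


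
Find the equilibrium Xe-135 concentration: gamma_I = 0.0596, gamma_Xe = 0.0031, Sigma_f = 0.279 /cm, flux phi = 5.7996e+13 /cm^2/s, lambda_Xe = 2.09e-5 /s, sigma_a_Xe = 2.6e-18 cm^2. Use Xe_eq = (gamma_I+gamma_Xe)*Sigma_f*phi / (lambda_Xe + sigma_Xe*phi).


Xe_eq = (gamma_I + gamma_Xe) * Sigma_f * phi / (lambda_Xe + sigma_Xe * phi)
Numerator = (0.0596 + 0.0031) * 0.279 * 5.7996e+13 = 1.014541e+12
Denominator = 2.09e-5 + 2.6e-18 * 5.7996e+13 = 1.716896e-04
Xe_eq = 1.014541e+12 / 1.716896e-04 = 5.9092e+15 /cm^3

5.9092e+15


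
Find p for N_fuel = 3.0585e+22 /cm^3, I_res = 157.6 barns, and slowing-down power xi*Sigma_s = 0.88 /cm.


p = exp(-N * I * 1e-24 / (xi*Sigma_s))
p = exp(-3.0585e+22 * 157.6 * 1e-24 / 0.88)
p = 0.0041798

0.0041798


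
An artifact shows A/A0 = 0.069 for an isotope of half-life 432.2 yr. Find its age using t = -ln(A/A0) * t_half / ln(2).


lambda = ln(2) / t_half = ln(2) / 432.2 = 0.001603765 /yr
t = -ln(A/A0) / lambda
t = -ln(0.069) / 0.001603765
t = 1667.1 yr

1667.1


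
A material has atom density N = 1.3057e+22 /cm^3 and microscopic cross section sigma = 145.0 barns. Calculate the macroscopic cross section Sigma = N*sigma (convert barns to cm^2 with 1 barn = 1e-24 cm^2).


Sigma = N * sigma_barns * 1e-24
Sigma = 1.3057e+22 * 145.0 * 1e-24
Sigma = 1.8933 /cm

1.8933


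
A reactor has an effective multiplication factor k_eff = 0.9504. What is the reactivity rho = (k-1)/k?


rho = (k_eff - 1) / k_eff
rho = (0.9504 - 1) / 0.9504
rho = -0.052189

-0.052189


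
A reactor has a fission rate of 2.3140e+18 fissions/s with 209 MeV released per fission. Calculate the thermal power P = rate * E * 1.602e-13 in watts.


P = fission_rate * E_MeV * 1.602e-13
P = 2.3140e+18 * 209 * 1.602e-13
P = 7.7477e+07 W

7.7477e+07


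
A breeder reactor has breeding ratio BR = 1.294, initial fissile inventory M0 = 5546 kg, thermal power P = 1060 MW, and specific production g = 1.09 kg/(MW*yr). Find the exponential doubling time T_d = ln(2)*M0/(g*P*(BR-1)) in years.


Breeding gain G = BR - 1 = 1.294 - 1 = 0.294
Fissile production rate = g * P * G = 1.09 * 1060 * 0.294 = 339.6876 kg/yr
T_d = ln(2) * M0 / (g * P * G)
T_d = ln(2) * 5546 / 339.6876 = 11.317 yr

11.317


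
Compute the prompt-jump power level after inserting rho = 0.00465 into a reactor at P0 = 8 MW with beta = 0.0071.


P1/P0 = beta / (beta - rho)
P1/P0 = 0.0071 / (0.0071 - 0.00465) = 2.897959
P1 = 8 * 2.897959 = 23.184 MW

23.184


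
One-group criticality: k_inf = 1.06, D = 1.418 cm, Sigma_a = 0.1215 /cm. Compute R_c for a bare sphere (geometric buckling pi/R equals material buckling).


L^2 = D / Sigma_a = 1.418 / 0.1215 = 11.67078 cm^2
B_m^2 = (k_inf - 1) / L^2 = (1.06 - 1) / 11.67078 = 0.005141045 /cm^2
For a bare sphere: B_g = pi/R, so R_c = pi / sqrt(B_m^2)
R_c = pi / sqrt(0.005141045) = 43.815 cm

43.815


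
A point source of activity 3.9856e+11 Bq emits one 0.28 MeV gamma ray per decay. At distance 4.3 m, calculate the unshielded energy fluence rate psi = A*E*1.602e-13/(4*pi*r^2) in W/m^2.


psi = A * E * 1.602e-13 / (4*pi*r^2)
psi = 3.9856e+11 * 0.28 * 1.602e-13 / (4*pi*4.3^2)
psi = 7.6943e-05 W/m^2

7.6943e-05


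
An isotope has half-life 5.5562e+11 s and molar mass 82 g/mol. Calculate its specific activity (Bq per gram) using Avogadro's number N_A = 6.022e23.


lambda = ln(2) / t_half = ln(2) / 5.5562e+11 = 1.247520e-12 /s
SA = lambda * N_A / M
SA = 1.247520e-12 * 6.022e23 / 82
SA = 9.1617e+09 Bq/g

9.1617e+09


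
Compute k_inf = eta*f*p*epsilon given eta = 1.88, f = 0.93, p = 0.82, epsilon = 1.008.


k_inf = eta * f * p * epsilon
k_inf = 1.88 * 0.93 * 0.82 * 1.008
k_inf = 1.4452

1.4452


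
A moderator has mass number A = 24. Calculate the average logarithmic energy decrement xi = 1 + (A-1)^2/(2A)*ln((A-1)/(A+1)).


xi = 1 + (A-1)^2/(2A) * ln((A-1)/(A+1))
xi = 1 + (24-1)^2/(2*24) * ln((24-1)/(24 +1))
xi = 0.081065

0.081065


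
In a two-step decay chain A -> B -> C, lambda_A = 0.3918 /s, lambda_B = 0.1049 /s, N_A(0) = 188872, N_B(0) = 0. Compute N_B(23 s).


N_B(t) = lambda_A * N_A0 / (lambda_B - lambda_A) * [exp(-lambda_A*t) - exp(-lambda_B*t)]
exp(-0.3918*23) = 1.220109e-04; exp(-0.1049*23) = 0.08957312
N_B = 0.3918 * 188872 / (0.1049 - 0.3918) * (1.220109e-04 - 0.08957312)
N_B = 23072

23072


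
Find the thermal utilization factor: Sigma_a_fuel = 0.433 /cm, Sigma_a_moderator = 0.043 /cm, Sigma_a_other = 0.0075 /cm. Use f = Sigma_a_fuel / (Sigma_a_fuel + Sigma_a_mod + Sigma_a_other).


f = Sigma_a_fuel / (Sigma_a_fuel + Sigma_a_mod + Sigma_a_other)
f = 0.433 / (0.433 + 0.043 + 0.0075)
f = 0.89555

0.89555


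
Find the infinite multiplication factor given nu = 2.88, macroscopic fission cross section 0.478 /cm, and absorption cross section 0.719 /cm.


k_inf = nu * Sigma_f / Sigma_a
k_inf = 2.88 * 0.478 / 0.719
k_inf = 1.9147

1.9147


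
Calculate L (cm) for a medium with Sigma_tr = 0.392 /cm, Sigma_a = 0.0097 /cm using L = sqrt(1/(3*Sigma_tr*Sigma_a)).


D = 1 / (3 * Sigma_tr) = 1 / (3 * 0.392) = 0.8503401 cm
L = sqrt(D / Sigma_a)
L = sqrt(0.8503401 / 0.0097)
L = 9.3629 cm

9.3629


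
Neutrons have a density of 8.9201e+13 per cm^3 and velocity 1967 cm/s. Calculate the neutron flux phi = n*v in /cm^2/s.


phi = n * v
phi = 8.9201e+13 * 1967
phi = 1.7546e+17 /cm^2/s

1.7546e+17


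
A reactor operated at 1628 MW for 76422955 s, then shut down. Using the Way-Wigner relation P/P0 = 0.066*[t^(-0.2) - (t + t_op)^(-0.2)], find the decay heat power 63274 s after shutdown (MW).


P/P0 = 0.066 * [t^(-0.2) - (t + t_op)^(-0.2)]
P/P0 = 0.066 * [63274^(-0.2) - (63274 + 76422955)^(-0.2)]
P/P0 = 0.066 * [0.1095860 - 0.02650229] = 0.005483525
P = 1628 * 0.005483525 = 8.9272 MW

8.9272


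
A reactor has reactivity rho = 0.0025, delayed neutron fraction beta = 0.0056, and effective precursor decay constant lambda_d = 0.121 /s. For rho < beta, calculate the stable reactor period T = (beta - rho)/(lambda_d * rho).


T = (beta - rho) / (lambda_d * rho)
T = (0.0056 - 0.0025) / (0.121 * 0.0025)
T = 10.248 s

10.248


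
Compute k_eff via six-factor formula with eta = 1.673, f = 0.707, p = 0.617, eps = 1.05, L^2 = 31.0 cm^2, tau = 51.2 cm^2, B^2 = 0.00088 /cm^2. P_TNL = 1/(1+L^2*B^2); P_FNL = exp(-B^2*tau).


k_inf = eta*f*p*eps = 1.673*0.707*0.617*1.05 = 0.7662841
P_TNL = 1/(1 + L^2*B^2) = 1/(1 + 31.0*0.00088) = 0.9734444
P_FNL = exp(-B^2*tau) = exp(-0.00088*51.2) = 0.9559439
k_eff = k_inf * P_TNL * P_FNL = 0.7662841 * 0.9734444 * 0.9559439
k_eff = 0.71307

0.71307


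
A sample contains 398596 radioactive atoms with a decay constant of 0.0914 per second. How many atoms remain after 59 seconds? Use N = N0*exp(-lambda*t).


N = N0 * exp(-lambda * t)
N = 398596 * exp(-0.0914 * 59)
N = 1813.7

1813.7


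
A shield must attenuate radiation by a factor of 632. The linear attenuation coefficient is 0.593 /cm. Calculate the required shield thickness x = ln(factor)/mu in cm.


x = ln(factor) / mu
x = ln(632) / 0.593
x = 10.875 cm

10.875


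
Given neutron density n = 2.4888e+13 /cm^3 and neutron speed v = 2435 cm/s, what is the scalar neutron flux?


phi = n * v
phi = 2.4888e+13 * 2435
phi = 6.0602e+16 /cm^2/s

6.0602e+16


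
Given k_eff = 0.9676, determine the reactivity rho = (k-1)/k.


rho = (k_eff - 1) / k_eff
rho = (0.9676 - 1) / 0.9676
rho = -0.033485

-0.033485


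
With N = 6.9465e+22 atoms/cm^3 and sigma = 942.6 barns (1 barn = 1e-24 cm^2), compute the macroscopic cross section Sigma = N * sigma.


Sigma = N * sigma_barns * 1e-24
Sigma = 6.9465e+22 * 942.6 * 1e-24
Sigma = 65.478 /cm

65.478


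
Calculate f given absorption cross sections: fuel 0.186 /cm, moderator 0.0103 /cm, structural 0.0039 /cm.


f = Sigma_a_fuel / (Sigma_a_fuel + Sigma_a_mod + Sigma_a_other)
f = 0.186 / (0.186 + 0.0103 + 0.0039)
f = 0.92907

0.92907


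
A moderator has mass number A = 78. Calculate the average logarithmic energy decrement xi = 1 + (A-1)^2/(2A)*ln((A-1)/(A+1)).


xi = 1 + (A-1)^2/(2A) * ln((A-1)/(A+1))
xi = 1 + (78-1)^2/(2*78) * ln((78-1)/(78 +1))
xi = 0.025423

0.025423


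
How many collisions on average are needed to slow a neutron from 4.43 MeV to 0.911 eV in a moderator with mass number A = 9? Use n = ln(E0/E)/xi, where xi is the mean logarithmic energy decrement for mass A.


xi = 1 + (A-1)^2/(2A)*ln((A-1)/(A+1)) = 0.2066007 (for A = 9)
n = ln(E0/E) / xi
n = ln(4.43e6 / 0.911) / 0.2066007
n = ln(4.862788e+06) / 0.2066007 = 74.526

74.526


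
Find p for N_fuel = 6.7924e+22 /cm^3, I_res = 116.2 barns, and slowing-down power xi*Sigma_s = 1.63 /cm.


p = exp(-N * I * 1e-24 / (xi*Sigma_s))
p = exp(-6.7924e+22 * 116.2 * 1e-24 / 1.63)
p = 0.0078898

0.0078898


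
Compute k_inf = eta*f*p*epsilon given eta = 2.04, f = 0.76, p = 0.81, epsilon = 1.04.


k_inf = eta * f * p * epsilon
k_inf = 2.04 * 0.76 * 0.81 * 1.04
k_inf = 1.3061

1.3061


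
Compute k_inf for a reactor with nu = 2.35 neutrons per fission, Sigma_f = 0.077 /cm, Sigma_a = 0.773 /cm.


k_inf = nu * Sigma_f / Sigma_a
k_inf = 2.35 * 0.077 / 0.773
k_inf = 0.23409

0.23409


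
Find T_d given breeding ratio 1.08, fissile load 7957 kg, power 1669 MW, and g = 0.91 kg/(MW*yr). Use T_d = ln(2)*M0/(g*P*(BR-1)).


Breeding gain G = BR - 1 = 1.08 - 1 = 0.08
Fissile production rate = g * P * G = 0.91 * 1669 * 0.08 = 121.5032 kg/yr
T_d = ln(2) * M0 / (g * P * G)
T_d = ln(2) * 7957 / 121.5032 = 45.393 yr

45.393


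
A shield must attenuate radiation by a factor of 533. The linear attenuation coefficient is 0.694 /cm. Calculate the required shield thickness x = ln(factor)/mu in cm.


x = ln(factor) / mu
x = ln(533) / 0.694
x = 9.0469 cm

9.0469


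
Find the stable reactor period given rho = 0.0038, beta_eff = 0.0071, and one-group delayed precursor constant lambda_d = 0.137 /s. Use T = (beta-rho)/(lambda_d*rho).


T = (beta - rho) / (lambda_d * rho)
T = (0.0071 - 0.0038) / (0.137 * 0.0038)
T = 6.3388 s

6.3388


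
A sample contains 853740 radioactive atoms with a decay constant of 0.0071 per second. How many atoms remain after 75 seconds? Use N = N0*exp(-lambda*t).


N = N0 * exp(-lambda * t)
N = 853740 * exp(-0.0071 * 75)
N = 501261

501261


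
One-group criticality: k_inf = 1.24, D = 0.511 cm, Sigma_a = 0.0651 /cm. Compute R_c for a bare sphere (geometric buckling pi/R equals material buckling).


L^2 = D / Sigma_a = 0.511 / 0.0651 = 7.849462 cm^2
B_m^2 = (k_inf - 1) / L^2 = (1.24 - 1) / 7.849462 = 0.03057534 /cm^2
For a bare sphere: B_g = pi/R, so R_c = pi / sqrt(B_m^2)
R_c = pi / sqrt(0.03057534) = 17.967 cm

17.967


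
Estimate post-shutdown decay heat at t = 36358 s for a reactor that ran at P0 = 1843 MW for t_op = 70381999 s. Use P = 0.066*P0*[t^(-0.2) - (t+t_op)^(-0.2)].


P/P0 = 0.066 * [t^(-0.2) - (t + t_op)^(-0.2)]
P/P0 = 0.066 * [36358^(-0.2) - (36358 + 70381999)^(-0.2)]
P/P0 = 0.066 * [0.1224278 - 0.02694405] = 0.006301928
P = 1843 * 0.006301928 = 11.614 MW

11.614


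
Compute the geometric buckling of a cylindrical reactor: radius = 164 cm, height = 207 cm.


B^2 = (2.405/R)^2 + (pi/H)^2
B^2 = (2.405/164)^2 + (pi/207)^2
B^2 = 4.4539e-04 /cm^2

4.4539e-04


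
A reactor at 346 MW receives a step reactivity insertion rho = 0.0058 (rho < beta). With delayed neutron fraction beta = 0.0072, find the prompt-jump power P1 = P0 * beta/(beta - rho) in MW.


P1/P0 = beta / (beta - rho)
P1/P0 = 0.0072 / (0.0072 - 0.0058) = 5.142857
P1 = 346 * 5.142857 = 1779.4 MW

1779.4


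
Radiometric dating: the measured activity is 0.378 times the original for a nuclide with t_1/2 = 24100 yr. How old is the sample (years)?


lambda = ln(2) / t_half = ln(2) / 24100 = 2.876129e-05 /yr
t = -ln(A/A0) / lambda
t = -ln(0.378) / 2.876129e-05
t = 33825 yr

33825


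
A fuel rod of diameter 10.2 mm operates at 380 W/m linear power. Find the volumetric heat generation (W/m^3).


r = D / 2 / 1000 = 10.2 / 2 / 1000 = 0.0051 m
q''' = q' / (pi * r^2)
q''' = 380 / (pi * 0.0051^2)
q''' = 4.6504e+06 W/m^3

4.6504e+06


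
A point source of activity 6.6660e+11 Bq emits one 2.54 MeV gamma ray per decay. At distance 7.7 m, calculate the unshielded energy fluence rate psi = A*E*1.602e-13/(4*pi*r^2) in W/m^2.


psi = A * E * 1.602e-13 / (4*pi*r^2)
psi = 6.6660e+11 * 2.54 * 1.602e-13 / (4*pi*7.7^2)
psi = 3.6406e-04 W/m^2

3.6406e-04


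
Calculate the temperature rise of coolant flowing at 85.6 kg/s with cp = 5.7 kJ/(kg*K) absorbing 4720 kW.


dT = Q / (m_dot * cp)
dT = 4720 / (85.6 * 5.7)
dT = 9.6737 C

9.6737


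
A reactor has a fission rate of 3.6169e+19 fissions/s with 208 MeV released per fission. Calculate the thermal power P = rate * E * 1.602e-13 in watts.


P = fission_rate * E_MeV * 1.602e-13
P = 3.6169e+19 * 208 * 1.602e-13
P = 1.2052e+09 W

1.2052e+09


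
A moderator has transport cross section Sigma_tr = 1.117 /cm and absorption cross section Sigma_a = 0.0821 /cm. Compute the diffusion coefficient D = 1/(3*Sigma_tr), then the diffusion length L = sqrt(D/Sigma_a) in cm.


D = 1 / (3 * Sigma_tr) = 1 / (3 * 1.117) = 0.2984184 cm
L = sqrt(D / Sigma_a)
L = sqrt(0.2984184 / 0.0821)
L = 1.9065 cm

1.9065


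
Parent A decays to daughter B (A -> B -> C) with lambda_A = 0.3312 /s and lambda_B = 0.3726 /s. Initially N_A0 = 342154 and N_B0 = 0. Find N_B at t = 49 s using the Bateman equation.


N_B(t) = lambda_A * N_A0 / (lambda_B - lambda_A) * [exp(-lambda_A*t) - exp(-lambda_B*t)]
exp(-0.3312*49) = 8.952034e-08; exp(-0.3726*49) = 1.177367e-08
N_B = 0.3312 * 342154 / (0.3726 - 0.3312) * (8.952034e-08 - 1.177367e-08)
N_B = 0.21281

0.21281


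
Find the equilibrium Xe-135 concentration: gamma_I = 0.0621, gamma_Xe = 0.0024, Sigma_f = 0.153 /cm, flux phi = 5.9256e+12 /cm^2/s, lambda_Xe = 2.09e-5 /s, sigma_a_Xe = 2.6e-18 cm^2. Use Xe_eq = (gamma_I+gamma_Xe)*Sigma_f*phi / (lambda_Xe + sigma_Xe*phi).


Xe_eq = (gamma_I + gamma_Xe) * Sigma_f * phi / (lambda_Xe + sigma_Xe * phi)
Numerator = (0.0621 + 0.0024) * 0.153 * 5.9256e+12 = 5.847678e+10
Denominator = 2.09e-5 + 2.6e-18 * 5.9256e+12 = 3.630656e-05
Xe_eq = 5.847678e+10 / 3.630656e-05 = 1.6106e+15 /cm^3

1.6106e+15
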